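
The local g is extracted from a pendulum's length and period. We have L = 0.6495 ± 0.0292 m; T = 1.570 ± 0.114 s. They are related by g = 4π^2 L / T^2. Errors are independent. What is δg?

Since g is a product/quotient, work with relative uncertainties:
  (1·δL/L)² = (1×0.0450)² = 0.00202;  (-2·δT/T)² = (-2×0.0726)² = 0.0211
δg/g = √(0.0231) = 0.152
g = 10.40 m/s^2, so δg = 0.152 × 10.40 = 1.58 m/s^2.

1.58 m/s^2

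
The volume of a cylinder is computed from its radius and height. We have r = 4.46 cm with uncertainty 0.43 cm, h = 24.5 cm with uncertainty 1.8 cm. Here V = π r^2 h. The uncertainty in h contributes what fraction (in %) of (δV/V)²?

12.7%

(δV/V)² = (2·δr/r)² + (1·δh/h)²
  r term: (2×0.0964)² = 0.0372
  h term: (1×0.0735)² = 0.00540
Total = 0.0426. Share from h = 0.00540/0.0426 = 0.127.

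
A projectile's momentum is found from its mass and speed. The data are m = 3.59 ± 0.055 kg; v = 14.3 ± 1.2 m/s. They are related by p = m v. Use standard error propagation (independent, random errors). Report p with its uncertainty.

51.3 ± 4.38 kg·m/s

Relative error in a monomial: (δp/p)² = Σ (nᵢ · δxᵢ/xᵢ)².
  (1·δm/m)² = (1×0.0153)² = 0.000235;  (1·δv/v)² = (1×0.0839)² = 0.00704
δp/p = √(0.00728) = 0.0853
p = 51.3 kg·m/s, so δp = 0.0853 × 51.3 = 4.38 kg·m/s.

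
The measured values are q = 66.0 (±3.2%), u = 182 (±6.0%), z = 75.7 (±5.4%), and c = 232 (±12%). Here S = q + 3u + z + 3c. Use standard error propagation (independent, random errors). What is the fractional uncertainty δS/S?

For a sum/difference, combine absolute errors in quadrature:
  (δq)² = 4.46;  (3·δu)² = 1070;  (δz)² = 16.7;  (3·δc)² = 6980
δS = √(8070) = 89.8
S = 1380, so δS/S = 89.8/1380 = 0.0649.

0.0649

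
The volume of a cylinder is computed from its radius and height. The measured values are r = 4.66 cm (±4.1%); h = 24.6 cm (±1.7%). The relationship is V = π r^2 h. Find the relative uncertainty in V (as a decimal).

V is a product of powers, so relative uncertainties combine in quadrature:
  (2·δr/r)² = (2×0.0410)² = 0.00672;  (1·δh/h)² = (1×0.0170)² = 0.000289
δV/V = √(0.00701) = 0.0837

0.0837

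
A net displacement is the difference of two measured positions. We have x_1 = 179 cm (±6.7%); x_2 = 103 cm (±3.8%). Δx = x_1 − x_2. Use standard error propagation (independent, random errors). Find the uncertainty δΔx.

12.6 cm

Each term contributes (cᵢ δxᵢ)² to (δΔx)²:
  (δx_1)² = 144;  (δx_2)² = 15.3
δΔx = √(159) = 12.6 cm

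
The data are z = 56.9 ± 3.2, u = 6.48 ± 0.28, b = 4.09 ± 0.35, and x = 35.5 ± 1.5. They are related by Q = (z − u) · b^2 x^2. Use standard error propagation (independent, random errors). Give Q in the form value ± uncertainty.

(1.06 ± 0.214) × 10^6

Let w = z − u = 50.4. δw = √(δz² + δu²) = √(10.2 + 0.0784) = 3.21, so δw/w = 0.0637.
Q is then a monomial in w, b, x:
δQ/Q = √((δw/w)² + (2·δb/b)² + (2·δx/x)²) = √(0.00406 + 0.0293 + 0.00714) = 0.201
Q = 1.06e+06, so δQ = 0.201 × 1.06e+06 = 2.14e+05.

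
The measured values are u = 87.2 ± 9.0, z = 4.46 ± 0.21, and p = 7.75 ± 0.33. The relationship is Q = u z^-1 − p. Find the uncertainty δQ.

2.24

Let w = u·z^-1 = 19.6. δw/w = √((1·δu/u)² + (-1·δz/z)²) = √(0.0107 + 0.00222) = 0.113, so δw = 2.22.
Q = w − p: δQ = √(δw² + δp²) = √(4.92 + 0.109) = 2.24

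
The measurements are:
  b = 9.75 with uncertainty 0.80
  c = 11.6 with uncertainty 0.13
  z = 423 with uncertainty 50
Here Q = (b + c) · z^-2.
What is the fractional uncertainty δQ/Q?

Let u = b + c = 21.4. δu = √(δb² + δc²) = √(0.640 + 0.0169) = 0.810, so δu/u = 0.0380.
Q is then a monomial in u, z:
δQ/Q = √((δu/u)² + (-2·δz/z)²) = √(0.00144 + 0.0559) = 0.239

0.239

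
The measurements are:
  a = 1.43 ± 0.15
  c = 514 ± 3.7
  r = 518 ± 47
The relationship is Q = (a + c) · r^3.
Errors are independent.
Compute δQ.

Let u = a + c = 515. δu = √(δa² + δc²) = √(0.0225 + 13.7) = 3.70, so δu/u = 0.00718.
Q is then a monomial in u, r:
δQ/Q = √((δu/u)² + (3·δr/r)²) = √(5.16e-05 + 0.0741) = 0.272
Q = 7.16e+10, so δQ = 0.272 × 7.16e+10 = 1.95e+10.

1.95e+10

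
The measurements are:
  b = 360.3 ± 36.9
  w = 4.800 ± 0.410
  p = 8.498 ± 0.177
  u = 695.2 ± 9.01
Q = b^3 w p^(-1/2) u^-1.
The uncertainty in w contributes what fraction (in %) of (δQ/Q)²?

(δQ/Q)² = (3·δb/b)² + (1·δw/w)² + (−½·δp/p)² + (-1·δu/u)²
  b term: (3×0.102)² = 0.0944
  w term: (1×0.0854)² = 0.00730
  p term: (-0.5×0.0208)² = 0.000108
  u term: (-1×0.0130)² = 0.000168
Total = 0.102. Share from w = 0.00730/0.102 = 0.0715.

7.15%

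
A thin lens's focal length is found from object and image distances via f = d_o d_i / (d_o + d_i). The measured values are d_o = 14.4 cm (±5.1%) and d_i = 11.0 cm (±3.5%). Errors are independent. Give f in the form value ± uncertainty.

∂f/∂d_o = (d_i/(d_o+d_i))² = 0.188;  ∂f/∂d_i = (d_o/(d_o+d_i))² = 0.321
δf = √((∂f/∂d_o · δd_o)² + (∂f/∂d_i · δd_i)²) = √(0.0190 + 0.0153) = 0.185 cm
f = 6.24 cm.

6.24 ± 0.185 cm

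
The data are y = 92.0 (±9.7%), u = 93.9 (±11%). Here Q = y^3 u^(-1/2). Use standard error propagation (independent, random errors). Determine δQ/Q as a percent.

29.6%

For a monomial Q ∝ y^3, u^(-1/2), fractional errors add in quadrature:
  (3·δy/y)² = (3×0.0970)² = 0.0847;  (−½·δu/u)² = (-0.5×0.110)² = 0.00302
δQ/Q = √(0.0877) = 0.296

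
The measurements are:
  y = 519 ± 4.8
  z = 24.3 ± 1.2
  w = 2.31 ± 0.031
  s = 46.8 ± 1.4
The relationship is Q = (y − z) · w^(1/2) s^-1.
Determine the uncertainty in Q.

0.518

Let u = y − z = 495. δu = √(δy² + δz²) = √(23.0 + 1.44) = 4.95, so δu/u = 0.0100.
Q is then a monomial in u, w, s:
δQ/Q = √((δu/u)² + (½·δw/w)² + (-1·δs/s)²) = √(0.000100 + 4.5e-05 + 0.000895) = 0.0322
Q = 16.1, so δQ = 0.0322 × 16.1 = 0.518.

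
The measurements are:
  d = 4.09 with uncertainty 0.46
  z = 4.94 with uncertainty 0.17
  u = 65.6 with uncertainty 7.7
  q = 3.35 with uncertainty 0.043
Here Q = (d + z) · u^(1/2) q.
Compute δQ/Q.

0.0810

Let w = d + z = 9.03. δw = √(δd² + δz²) = √(0.212 + 0.0289) = 0.490, so δw/w = 0.0543.
Q is then a monomial in w, u, q:
δQ/Q = √((δw/w)² + (½·δu/u)² + (1·δq/q)²) = √(0.00295 + 0.00344 + 0.000165) = 0.0810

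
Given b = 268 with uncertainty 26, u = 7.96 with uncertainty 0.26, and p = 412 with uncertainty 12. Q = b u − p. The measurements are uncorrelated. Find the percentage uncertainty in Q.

12.7%

Let w = b·u = 2130. δw/w = √((1·δb/b)² + (1·δu/u)²) = √(0.00941 + 0.00107) = 0.102, so δw = 218.
Q = w − p: δQ = √(δw² + δp²) = √(47700 + 144) = 219
Q = 1720, so δQ/Q = 219/1720 = 0.127.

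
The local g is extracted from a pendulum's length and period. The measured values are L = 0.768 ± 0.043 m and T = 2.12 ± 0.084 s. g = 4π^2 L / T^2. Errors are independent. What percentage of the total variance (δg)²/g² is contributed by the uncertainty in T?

66.7%

(δg/g)² = (1·δL/L)² + (-2·δT/T)²
  L term: (1×0.0560)² = 0.00313
  T term: (-2×0.0396)² = 0.00628
Total = 0.00941. Share from T = 0.00628/0.00941 = 0.667.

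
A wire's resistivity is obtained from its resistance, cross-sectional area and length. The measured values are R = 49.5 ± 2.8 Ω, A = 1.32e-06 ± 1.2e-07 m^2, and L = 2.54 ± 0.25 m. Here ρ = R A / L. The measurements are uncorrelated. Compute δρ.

ρ is a product of powers, so relative uncertainties combine in quadrature:
  (1·δR/R)² = (1×0.0566)² = 0.00320;  (1·δA/A)² = (1×0.0909)² = 0.00826;  (-1·δL/L)² = (-1×0.0984)² = 0.00969
δρ/ρ = √(0.0212) = 0.145
ρ = 2.57e-05 Ω·m, so δρ = 0.145 × 2.57e-05 = 3.74e-06 Ω·m.

3.74e-06 Ω·m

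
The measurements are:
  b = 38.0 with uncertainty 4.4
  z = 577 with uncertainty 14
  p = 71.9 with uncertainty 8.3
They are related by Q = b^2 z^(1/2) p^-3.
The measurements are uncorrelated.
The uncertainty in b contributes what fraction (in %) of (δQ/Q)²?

30.9%

(δQ/Q)² = (2·δb/b)² + (½·δz/z)² + (-3·δp/p)²
  b term: (2×0.116)² = 0.0536
  z term: (0.5×0.0243)² = 0.000147
  p term: (-3×0.115)² = 0.120
Total = 0.174. Share from b = 0.0536/0.174 = 0.309.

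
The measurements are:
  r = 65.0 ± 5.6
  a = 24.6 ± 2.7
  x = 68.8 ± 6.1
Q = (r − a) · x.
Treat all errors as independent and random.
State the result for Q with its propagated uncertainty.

2780 ± 494

Let u = r − a = 40.4. δu = √(δr² + δa²) = √(31.4 + 7.29) = 6.22, so δu/u = 0.154.
Q is then a monomial in u, x:
δQ/Q = √((δu/u)² + (1·δx/x)²) = √(0.0237 + 0.00786) = 0.178
Q = 2780, so δQ = 0.178 × 2780 = 494.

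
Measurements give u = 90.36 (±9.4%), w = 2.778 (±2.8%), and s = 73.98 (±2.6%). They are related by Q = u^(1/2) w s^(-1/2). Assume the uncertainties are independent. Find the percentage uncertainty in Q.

5.62%

For a monomial Q ∝ u^(1/2), w, s^(-1/2), fractional errors add in quadrature:
  (½·δu/u)² = (0.5×0.0940)² = 0.00221;  (1·δw/w)² = (1×0.0280)² = 0.000784;  (−½·δs/s)² = (-0.5×0.0260)² = 0.000169
δQ/Q = √(0.00316) = 0.0562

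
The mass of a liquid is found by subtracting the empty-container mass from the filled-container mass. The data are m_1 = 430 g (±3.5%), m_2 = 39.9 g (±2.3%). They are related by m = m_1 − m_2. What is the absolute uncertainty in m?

Sums and differences: (δm)² = Σ (cᵢ δxᵢ)².
  (δm_1)² = 227;  (δm_2)² = 0.842
δm = √(227) = 15.1 g

15.1 g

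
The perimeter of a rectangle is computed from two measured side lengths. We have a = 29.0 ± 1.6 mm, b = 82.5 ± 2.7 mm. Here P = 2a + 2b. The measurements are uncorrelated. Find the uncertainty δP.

For a sum/difference, combine absolute errors in quadrature:
  (2·δa)² = 10.2;  (2·δb)² = 29.2
δP = √(39.4) = 6.28 mm

6.28 mm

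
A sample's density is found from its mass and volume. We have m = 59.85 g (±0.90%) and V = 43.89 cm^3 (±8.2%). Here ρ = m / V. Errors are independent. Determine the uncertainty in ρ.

ρ is a product of powers, so relative uncertainties combine in quadrature:
  (1·δm/m)² = (1×0.00900)² = 8.1e-05;  (-1·δV/V)² = (-1×0.0820)² = 0.00672
δρ/ρ = √(0.00680) = 0.0825
ρ = 1.364 g/cm^3, so δρ = 0.0825 × 1.364 = 0.112 g/cm^3.

0.112 g/cm^3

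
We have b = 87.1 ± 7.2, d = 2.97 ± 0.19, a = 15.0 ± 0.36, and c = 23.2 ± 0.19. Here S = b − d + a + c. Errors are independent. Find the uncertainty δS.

7.21

Absolute uncertainties add in quadrature for a linear combination:
  (δb)² = 51.8;  (δd)² = 0.0361;  (δa)² = 0.130;  (δc)² = 0.0361
δS = √(52.0) = 7.21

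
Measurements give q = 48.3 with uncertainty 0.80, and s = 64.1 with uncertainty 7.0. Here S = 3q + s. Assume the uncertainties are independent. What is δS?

7.40

Each term contributes (cᵢ δxᵢ)² to (δS)²:
  (3·δq)² = 5.76;  (δs)² = 49.0
δS = √(54.8) = 7.40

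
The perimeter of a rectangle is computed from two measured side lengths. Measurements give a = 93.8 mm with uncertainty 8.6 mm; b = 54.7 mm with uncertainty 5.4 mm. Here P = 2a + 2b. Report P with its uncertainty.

Each term contributes (cᵢ δxᵢ)² to (δP)²:
  (2·δa)² = 296;  (2·δb)² = 117
δP = √(412) = 20.3 mm
P = 297 mm.

297 ± 20.3 mm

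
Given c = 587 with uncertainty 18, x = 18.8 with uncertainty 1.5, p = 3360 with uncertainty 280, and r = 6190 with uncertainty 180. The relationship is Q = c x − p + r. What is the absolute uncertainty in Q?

Let w = c·x = 11000. δw/w = √((1·δc/c)² + (1·δx/x)²) = √(0.000940 + 0.00637) = 0.0855, so δw = 943.
Q = w − p + r: δQ = √(δw² + δp² + δr²) = √(8.9e+05 + 78400 + 32400) = 1000

1000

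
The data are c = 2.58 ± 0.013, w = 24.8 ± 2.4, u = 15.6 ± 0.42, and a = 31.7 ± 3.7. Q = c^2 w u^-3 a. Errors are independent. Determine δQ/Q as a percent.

Q is a product of powers, so relative uncertainties combine in quadrature:
  (2·δc/c)² = (2×0.00504)² = 0.000102;  (1·δw/w)² = (1×0.0968)² = 0.00937;  (-3·δu/u)² = (-3×0.0269)² = 0.00652;  (1·δa/a)² = (1×0.117)² = 0.0136
δQ/Q = √(0.0296) = 0.172

17.2%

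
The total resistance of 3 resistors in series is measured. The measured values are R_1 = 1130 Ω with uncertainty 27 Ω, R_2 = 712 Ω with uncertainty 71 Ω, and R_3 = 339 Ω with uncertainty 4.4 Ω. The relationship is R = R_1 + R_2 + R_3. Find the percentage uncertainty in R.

3.49%

For a sum/difference, combine absolute errors in quadrature:
  (δR_1)² = 729;  (δR_2)² = 5040;  (δR_3)² = 19.4
δR = √(5790) = 76.1 Ω
R = 2180 Ω, so δR/R = 76.1/2180 = 0.0349.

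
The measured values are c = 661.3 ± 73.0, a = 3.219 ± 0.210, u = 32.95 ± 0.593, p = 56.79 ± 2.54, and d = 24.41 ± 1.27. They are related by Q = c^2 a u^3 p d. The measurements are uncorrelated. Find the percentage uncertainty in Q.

24.6%

Since Q is a product/quotient, work with relative uncertainties:
  (2·δc/c)² = (2×0.110)² = 0.0487;  (1·δa/a)² = (1×0.0652)² = 0.00426;  (3·δu/u)² = (3×0.0180)² = 0.00292;  (1·δp/p)² = (1×0.0447)² = 0.00200;  (1·δd/d)² = (1×0.0520)² = 0.00271
δQ/Q = √(0.0606) = 0.246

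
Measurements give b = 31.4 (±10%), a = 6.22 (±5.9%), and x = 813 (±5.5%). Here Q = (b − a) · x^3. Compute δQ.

2.81e+09

Let u = b − a = 25.2. δu = √(δb² + δa²) = √(9.86 + 0.135) = 3.16, so δu/u = 0.126.
Q is then a monomial in u, x:
δQ/Q = √((δu/u)² + (3·δx/x)²) = √(0.0158 + 0.0272) = 0.207
Q = 1.35e+10, so δQ = 0.207 × 1.35e+10 = 2.81e+09.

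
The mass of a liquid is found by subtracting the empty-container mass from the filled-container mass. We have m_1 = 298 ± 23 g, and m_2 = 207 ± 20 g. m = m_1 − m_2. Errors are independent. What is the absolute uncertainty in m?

30.5 g

m is a linear combination, so absolute uncertainties add in quadrature:
  (δm_1)² = 529;  (δm_2)² = 400
δm = √(929) = 30.5 g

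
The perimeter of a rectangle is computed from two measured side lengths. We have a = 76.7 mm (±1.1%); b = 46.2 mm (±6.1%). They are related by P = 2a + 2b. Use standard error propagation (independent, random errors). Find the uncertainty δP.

5.88 mm

Absolute uncertainties add in quadrature for a linear combination:
  (2·δa)² = 2.85;  (2·δb)² = 31.8
δP = √(34.6) = 5.88 mm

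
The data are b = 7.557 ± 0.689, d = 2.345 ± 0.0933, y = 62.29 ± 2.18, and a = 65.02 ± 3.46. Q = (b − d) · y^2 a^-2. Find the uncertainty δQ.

Let u = b − d = 5.212. δu = √(δb² + δd²) = √(0.475 + 0.00870) = 0.695, so δu/u = 0.133.
Q is then a monomial in u, y, a:
δQ/Q = √((δu/u)² + (2·δy/y)² + (-2·δa/a)²) = √(0.0178 + 0.00490 + 0.0113) = 0.184
Q = 4.784, so δQ = 0.184 × 4.784 = 0.882.

0.882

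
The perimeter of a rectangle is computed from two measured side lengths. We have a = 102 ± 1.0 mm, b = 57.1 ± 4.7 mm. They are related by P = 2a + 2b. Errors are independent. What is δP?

9.61 mm

Each term contributes (cᵢ δxᵢ)² to (δP)²:
  (2·δa)² = 4.00;  (2·δb)² = 88.4
δP = √(92.4) = 9.61 mm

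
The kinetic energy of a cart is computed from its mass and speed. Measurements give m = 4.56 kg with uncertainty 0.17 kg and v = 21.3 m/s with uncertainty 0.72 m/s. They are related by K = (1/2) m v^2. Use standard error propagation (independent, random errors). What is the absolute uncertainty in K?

79.9 J

For a monomial K ∝ m, v^2, fractional errors add in quadrature:
  (1·δm/m)² = (1×0.0373)² = 0.00139;  (2·δv/v)² = (2×0.0338)² = 0.00457
δK/K = √(0.00596) = 0.0772
K = 1030 J, so δK = 0.0772 × 1030 = 79.9 J.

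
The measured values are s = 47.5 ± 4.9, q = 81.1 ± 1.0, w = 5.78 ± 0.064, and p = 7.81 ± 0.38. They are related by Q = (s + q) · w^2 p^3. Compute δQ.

3.12e+05

Let u = s + q = 129. δu = √(δs² + δq²) = √(24.0 + 1.00) = 5.00, so δu/u = 0.0389.
Q is then a monomial in u, w, p:
δQ/Q = √((δu/u)² + (2·δw/w)² + (3·δp/p)²) = √(0.00151 + 0.000490 + 0.0213) = 0.153
Q = 2.05e+06, so δQ = 0.153 × 2.05e+06 = 3.12e+05.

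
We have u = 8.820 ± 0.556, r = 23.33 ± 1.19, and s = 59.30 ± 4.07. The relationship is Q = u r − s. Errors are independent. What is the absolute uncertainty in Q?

17.2

Let p = u·r = 205.8. δp/p = √((1·δu/u)² + (1·δr/r)²) = √(0.00397 + 0.00260) = 0.0811, so δp = 16.7.
Q = p − s: δQ = √(δp² + δs²) = √(278 + 16.6) = 17.2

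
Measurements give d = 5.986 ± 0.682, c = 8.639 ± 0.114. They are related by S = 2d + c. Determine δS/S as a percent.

Sums and differences: (δS)² = Σ (cᵢ δxᵢ)².
  (2·δd)² = 1.86;  (δc)² = 0.0130
δS = √(1.87) = 1.37
S = 20.61, so δS/S = 1.37/20.61 = 0.0664.

6.64%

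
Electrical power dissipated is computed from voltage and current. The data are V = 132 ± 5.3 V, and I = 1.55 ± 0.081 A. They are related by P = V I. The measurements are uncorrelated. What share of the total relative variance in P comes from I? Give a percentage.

62.9%

(δP/P)² = (1·δV/V)² + (1·δI/I)²
  V term: (1×0.0402)² = 0.00161
  I term: (1×0.0523)² = 0.00273
Total = 0.00434. Share from I = 0.00273/0.00434 = 0.629.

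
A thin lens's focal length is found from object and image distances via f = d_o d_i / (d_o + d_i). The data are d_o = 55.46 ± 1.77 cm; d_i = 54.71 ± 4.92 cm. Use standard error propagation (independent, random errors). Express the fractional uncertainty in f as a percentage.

∂f/∂d_o = (d_i/(d_o+d_i))² = 0.247;  ∂f/∂d_i = (d_o/(d_o+d_i))² = 0.253
δf = √((∂f/∂d_o · δd_o)² + (∂f/∂d_i · δd_i)²) = √(0.191 + 1.55) = 1.32 cm
f = 27.54 cm, so δf/f = 1.32/27.54 = 0.0480.

4.80%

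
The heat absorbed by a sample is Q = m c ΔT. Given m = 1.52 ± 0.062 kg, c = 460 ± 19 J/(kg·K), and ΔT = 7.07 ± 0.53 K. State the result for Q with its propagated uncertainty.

Products/powers → add relative errors in quadrature, weighted by exponent:
  (1·δm/m)² = (1×0.0408)² = 0.00166;  (1·δc/c)² = (1×0.0413)² = 0.00171;  (1·δΔT/ΔT)² = (1×0.0750)² = 0.00562
δQ/Q = √(0.00899) = 0.0948
Q = 4940 J, so δQ = 0.0948 × 4940 = 469 J.

4940 ± 469 J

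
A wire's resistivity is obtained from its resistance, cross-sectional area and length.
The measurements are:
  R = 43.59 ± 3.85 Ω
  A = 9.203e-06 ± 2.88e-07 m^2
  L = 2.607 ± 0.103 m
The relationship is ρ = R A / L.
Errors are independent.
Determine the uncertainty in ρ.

Products/powers → add relative errors in quadrature, weighted by exponent:
  (1·δR/R)² = (1×0.0883)² = 0.00780;  (1·δA/A)² = (1×0.0313)² = 0.000979;  (-1·δL/L)² = (-1×0.0395)² = 0.00156
δρ/ρ = √(0.0103) = 0.102
ρ = 0.0001539 Ω·m, so δρ = 0.102 × 0.0001539 = 1.56e-05 Ω·m.

1.56e-05 Ω·m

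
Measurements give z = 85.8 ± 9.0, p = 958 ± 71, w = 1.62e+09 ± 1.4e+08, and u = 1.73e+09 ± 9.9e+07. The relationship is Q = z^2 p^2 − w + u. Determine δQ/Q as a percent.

25.4%

Let h = z^2·p^2 = 6.76e+09. δh/h = √((2·δz/z)² + (2·δp/p)²) = √(0.0440 + 0.0220) = 0.257, so δh = 1.74e+09.
Q = h − w + u: δQ = √(δh² + δw² + δu²) = √(3.01e+18 + 1.96e+16 + 9.8e+15) = 1.74e+09
Q = 6.87e+09, so δQ/Q = 1.74e+09/6.87e+09 = 0.254.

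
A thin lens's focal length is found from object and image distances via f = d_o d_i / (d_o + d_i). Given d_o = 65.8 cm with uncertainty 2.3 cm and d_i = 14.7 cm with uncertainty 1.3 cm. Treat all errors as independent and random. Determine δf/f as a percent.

7.26%

∂f/∂d_o = (d_i/(d_o+d_i))² = 0.0333;  ∂f/∂d_i = (d_o/(d_o+d_i))² = 0.668
δf = √((∂f/∂d_o · δd_o)² + (∂f/∂d_i · δd_i)²) = √(0.00588 + 0.754) = 0.872 cm
f = 12.0 cm, so δf/f = 0.872/12.0 = 0.0726.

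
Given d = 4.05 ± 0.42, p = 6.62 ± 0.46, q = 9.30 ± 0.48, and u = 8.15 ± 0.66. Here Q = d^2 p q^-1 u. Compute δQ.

Each factor contributes (exponent × relative error)² to (δQ/Q)²:
  (2·δd/d)² = (2×0.104)² = 0.0430;  (1·δp/p)² = (1×0.0695)² = 0.00483;  (-1·δq/q)² = (-1×0.0516)² = 0.00266;  (1·δu/u)² = (1×0.0810)² = 0.00656
δQ/Q = √(0.0571) = 0.239
Q = 95.2, so δQ = 0.239 × 95.2 = 22.7.

22.7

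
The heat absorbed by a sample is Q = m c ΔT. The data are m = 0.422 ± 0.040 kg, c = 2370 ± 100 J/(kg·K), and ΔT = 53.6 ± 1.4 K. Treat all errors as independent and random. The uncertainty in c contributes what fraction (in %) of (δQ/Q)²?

15.6%

(δQ/Q)² = (1·δm/m)² + (1·δc/c)² + (1·δΔT/ΔT)²
  m term: (1×0.0948)² = 0.00898
  c term: (1×0.0422)² = 0.00178
  ΔT term: (1×0.0261)² = 0.000682
Total = 0.0114. Share from c = 0.00178/0.0114 = 0.156.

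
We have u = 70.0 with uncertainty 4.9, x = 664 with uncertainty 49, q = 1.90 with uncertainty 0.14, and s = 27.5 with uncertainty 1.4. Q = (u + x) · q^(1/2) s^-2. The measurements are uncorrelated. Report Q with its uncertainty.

1.34 ± 0.170

Let w = u + x = 734. δw = √(δu² + δx²) = √(24.0 + 2400) = 49.2, so δw/w = 0.0671.
Q is then a monomial in w, q, s:
δQ/Q = √((δw/w)² + (½·δq/q)² + (-2·δs/s)²) = √(0.00450 + 0.00136 + 0.0104) = 0.127
Q = 1.34, so δQ = 0.127 × 1.34 = 0.170.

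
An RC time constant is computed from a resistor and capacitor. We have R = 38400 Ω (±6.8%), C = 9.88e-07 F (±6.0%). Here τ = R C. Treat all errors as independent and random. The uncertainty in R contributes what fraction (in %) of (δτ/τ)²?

(δτ/τ)² = (1·δR/R)² + (1·δC/C)²
  R term: (1×0.0680)² = 0.00462
  C term: (1×0.0600)² = 0.00360
Total = 0.00822. Share from R = 0.00462/0.00822 = 0.562.

56.2%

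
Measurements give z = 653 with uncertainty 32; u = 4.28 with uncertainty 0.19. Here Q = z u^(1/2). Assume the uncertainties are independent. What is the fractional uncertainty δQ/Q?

Products/powers → add relative errors in quadrature, weighted by exponent:
  (1·δz/z)² = (1×0.0490)² = 0.00240;  (½·δu/u)² = (0.5×0.0444)² = 0.000493
δQ/Q = √(0.00289) = 0.0538

0.0538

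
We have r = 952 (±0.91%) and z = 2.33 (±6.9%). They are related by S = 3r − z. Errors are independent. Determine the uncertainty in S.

Each term contributes (cᵢ δxᵢ)² to (δS)²:
  (3·δr)² = 675;  (δz)² = 0.0258
δS = √(675) = 26.0

26.0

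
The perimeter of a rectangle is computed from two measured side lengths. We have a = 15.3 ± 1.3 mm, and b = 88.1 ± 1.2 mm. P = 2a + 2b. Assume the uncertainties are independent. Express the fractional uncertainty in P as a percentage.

P is a linear combination, so absolute uncertainties add in quadrature:
  (2·δa)² = 6.76;  (2·δb)² = 5.76
δP = √(12.5) = 3.54 mm
P = 207 mm, so δP/P = 3.54/207 = 0.0171.

1.71%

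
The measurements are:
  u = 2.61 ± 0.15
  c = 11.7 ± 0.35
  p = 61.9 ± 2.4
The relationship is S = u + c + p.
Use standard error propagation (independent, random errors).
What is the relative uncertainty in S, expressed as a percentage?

For a sum/difference, combine absolute errors in quadrature:
  (δu)² = 0.0225;  (δc)² = 0.122;  (δp)² = 5.76
δS = √(5.90) = 2.43
S = 76.2, so δS/S = 2.43/76.2 = 0.0319.

3.19%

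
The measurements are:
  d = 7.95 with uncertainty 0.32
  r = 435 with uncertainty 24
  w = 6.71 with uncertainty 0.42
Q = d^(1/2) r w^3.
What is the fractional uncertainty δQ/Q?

Since Q is a product/quotient, work with relative uncertainties:
  (½·δd/d)² = (0.5×0.0403)² = 0.000405;  (1·δr/r)² = (1×0.0552)² = 0.00304;  (3·δw/w)² = (3×0.0626)² = 0.0353
δQ/Q = √(0.0387) = 0.197

0.197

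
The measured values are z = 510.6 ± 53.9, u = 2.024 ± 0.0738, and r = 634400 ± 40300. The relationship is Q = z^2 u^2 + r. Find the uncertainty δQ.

Let p = z^2·u^2 = 1.068e+06. δp/p = √((2·δz/z)² + (2·δu/u)²) = √(0.0446 + 0.00532) = 0.223, so δp = 2.39e+05.
Q = p + r: δQ = √(δp² + δr²) = √(5.69e+10 + 1.62e+09) = 2.42e+05

2.42e+05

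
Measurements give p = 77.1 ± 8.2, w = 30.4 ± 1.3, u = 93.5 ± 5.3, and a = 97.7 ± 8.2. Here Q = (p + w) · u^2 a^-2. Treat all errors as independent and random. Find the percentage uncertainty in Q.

Let h = p + w = 108. δh = √(δp² + δw²) = √(67.2 + 1.69) = 8.30, so δh/h = 0.0772.
Q is then a monomial in h, u, a:
δQ/Q = √((δh/h)² + (2·δu/u)² + (-2·δa/a)²) = √(0.00596 + 0.0129 + 0.0282) = 0.217

21.7%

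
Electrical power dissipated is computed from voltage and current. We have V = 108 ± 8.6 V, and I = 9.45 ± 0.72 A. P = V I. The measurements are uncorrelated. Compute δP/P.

For a monomial P ∝ V, I, fractional errors add in quadrature:
  (1·δV/V)² = (1×0.0796)² = 0.00634;  (1·δI/I)² = (1×0.0762)² = 0.00580
δP/P = √(0.0121) = 0.110

0.110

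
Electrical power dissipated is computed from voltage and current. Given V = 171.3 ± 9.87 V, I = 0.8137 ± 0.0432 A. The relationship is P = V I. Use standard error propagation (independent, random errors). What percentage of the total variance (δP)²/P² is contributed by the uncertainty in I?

(δP/P)² = (1·δV/V)² + (1·δI/I)²
  V term: (1×0.0576)² = 0.00332
  I term: (1×0.0531)² = 0.00282
Total = 0.00614. Share from I = 0.00282/0.00614 = 0.459.

45.9%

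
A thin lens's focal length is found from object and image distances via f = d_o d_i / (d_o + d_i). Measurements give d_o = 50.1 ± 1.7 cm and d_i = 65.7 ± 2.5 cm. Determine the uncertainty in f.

0.720 cm

∂f/∂d_o = (d_i/(d_o+d_i))² = 0.322;  ∂f/∂d_i = (d_o/(d_o+d_i))² = 0.187
δf = √((∂f/∂d_o · δd_o)² + (∂f/∂d_i · δd_i)²) = √(0.299 + 0.219) = 0.720 cm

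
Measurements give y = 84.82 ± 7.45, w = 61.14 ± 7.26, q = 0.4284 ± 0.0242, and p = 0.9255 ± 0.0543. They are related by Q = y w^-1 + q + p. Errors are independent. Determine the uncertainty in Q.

0.213

Let h = y·w^-1 = 1.387. δh/h = √((1·δy/y)² + (-1·δw/w)²) = √(0.00771 + 0.0141) = 0.148, so δh = 0.205.
Q = h + q + p: δQ = √(δh² + δq² + δp²) = √(0.0420 + 0.000586 + 0.00295) = 0.213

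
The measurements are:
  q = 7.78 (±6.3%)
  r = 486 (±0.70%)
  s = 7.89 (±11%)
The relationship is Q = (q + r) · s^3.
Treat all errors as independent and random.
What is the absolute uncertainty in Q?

80100

Let u = q + r = 494. δu = √(δq² + δr²) = √(0.240 + 11.6) = 3.44, so δu/u = 0.00696.
Q is then a monomial in u, s:
δQ/Q = √((δu/u)² + (3·δs/s)²) = √(4.85e-05 + 0.109) = 0.330
Q = 2.43e+05, so δQ = 0.330 × 2.43e+05 = 80100.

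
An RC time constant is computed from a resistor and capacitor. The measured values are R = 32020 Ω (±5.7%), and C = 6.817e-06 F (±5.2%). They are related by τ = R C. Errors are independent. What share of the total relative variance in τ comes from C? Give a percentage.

45.4%

(δτ/τ)² = (1·δR/R)² + (1·δC/C)²
  R term: (1×0.0570)² = 0.00325
  C term: (1×0.0520)² = 0.00270
Total = 0.00595. Share from C = 0.00270/0.00595 = 0.454.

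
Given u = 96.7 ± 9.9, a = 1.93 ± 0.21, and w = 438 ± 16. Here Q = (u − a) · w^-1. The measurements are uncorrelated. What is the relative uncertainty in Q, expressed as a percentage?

Let h = u − a = 94.8. δh = √(δu² + δa²) = √(98.0 + 0.0441) = 9.90, so δh/h = 0.104.
Q is then a monomial in h, w:
δQ/Q = √((δh/h)² + (-1·δw/w)²) = √(0.0109 + 0.00133) = 0.111

11.1%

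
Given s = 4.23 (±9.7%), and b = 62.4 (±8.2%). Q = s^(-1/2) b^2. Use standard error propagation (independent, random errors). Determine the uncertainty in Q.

324

Products/powers → add relative errors in quadrature, weighted by exponent:
  (−½·δs/s)² = (-0.5×0.0970)² = 0.00235;  (2·δb/b)² = (2×0.0820)² = 0.0269
δQ/Q = √(0.0292) = 0.171
Q = 1890, so δQ = 0.171 × 1890 = 324.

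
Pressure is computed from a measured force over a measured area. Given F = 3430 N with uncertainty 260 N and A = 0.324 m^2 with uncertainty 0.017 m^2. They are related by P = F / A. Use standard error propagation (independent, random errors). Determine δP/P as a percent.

Since P is a product/quotient, work with relative uncertainties:
  (1·δF/F)² = (1×0.0758)² = 0.00575;  (-1·δA/A)² = (-1×0.0525)² = 0.00275
δP/P = √(0.00850) = 0.0922

9.22%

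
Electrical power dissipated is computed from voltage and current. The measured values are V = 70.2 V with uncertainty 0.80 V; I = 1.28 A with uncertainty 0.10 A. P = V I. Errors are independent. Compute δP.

7.09 W

P is a product of powers, so relative uncertainties combine in quadrature:
  (1·δV/V)² = (1×0.0114)² = 0.000130;  (1·δI/I)² = (1×0.0781)² = 0.00610
δP/P = √(0.00623) = 0.0790
P = 89.9 W, so δP = 0.0790 × 89.9 = 7.09 W.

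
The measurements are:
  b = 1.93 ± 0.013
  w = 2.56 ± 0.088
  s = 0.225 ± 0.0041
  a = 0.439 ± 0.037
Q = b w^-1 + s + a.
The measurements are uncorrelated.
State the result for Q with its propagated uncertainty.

Let p = b·w^-1 = 0.754. δp/p = √((1·δb/b)² + (-1·δw/w)²) = √(4.54e-05 + 0.00118) = 0.0350, so δp = 0.0264.
Q = p + s + a: δQ = √(δp² + δs² + δa²) = √(0.000697 + 1.68e-05 + 0.00137) = 0.0456
Q = 1.42.

1.42 ± 0.0456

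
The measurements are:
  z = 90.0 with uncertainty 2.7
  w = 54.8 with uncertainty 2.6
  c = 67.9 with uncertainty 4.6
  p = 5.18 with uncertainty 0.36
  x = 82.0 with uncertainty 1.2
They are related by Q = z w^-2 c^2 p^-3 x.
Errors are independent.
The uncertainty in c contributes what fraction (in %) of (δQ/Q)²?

25.5%

(δQ/Q)² = (1·δz/z)² + (-2·δw/w)² + (2·δc/c)² + (-3·δp/p)² + (1·δx/x)²
  z term: (1×0.0300)² = 0.000900
  w term: (-2×0.0474)² = 0.00900
  c term: (2×0.0677)² = 0.0184
  p term: (-3×0.0695)² = 0.0435
  x term: (1×0.0146)² = 0.000214
Total = 0.0719. Share from c = 0.0184/0.0719 = 0.255.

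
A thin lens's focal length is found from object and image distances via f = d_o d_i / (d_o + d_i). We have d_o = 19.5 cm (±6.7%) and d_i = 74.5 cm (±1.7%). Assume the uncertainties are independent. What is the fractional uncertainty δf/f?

0.0532

∂f/∂d_o = (d_i/(d_o+d_i))² = 0.628;  ∂f/∂d_i = (d_o/(d_o+d_i))² = 0.0430
δf = √((∂f/∂d_o · δd_o)² + (∂f/∂d_i · δd_i)²) = √(0.673 + 0.00297) = 0.822 cm
f = 15.5 cm, so δf/f = 0.822/15.5 = 0.0532.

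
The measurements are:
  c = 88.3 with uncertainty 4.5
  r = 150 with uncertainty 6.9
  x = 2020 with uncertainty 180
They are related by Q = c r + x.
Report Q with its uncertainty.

15300 ± 927

Let p = c·r = 13200. δp/p = √((1·δc/c)² + (1·δr/r)²) = √(0.00260 + 0.00212) = 0.0687, so δp = 909.
Q = p + x: δQ = √(δp² + δx²) = √(8.27e+05 + 32400) = 927
Q = 15300.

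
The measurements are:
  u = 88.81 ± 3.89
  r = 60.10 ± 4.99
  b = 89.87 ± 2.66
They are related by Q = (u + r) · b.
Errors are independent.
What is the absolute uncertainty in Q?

693

Let w = u + r = 148.9. δw = √(δu² + δr²) = √(15.1 + 24.9) = 6.33, so δw/w = 0.0425.
Q is then a monomial in w, b:
δQ/Q = √((δw/w)² + (1·δb/b)²) = √(0.00181 + 0.000876) = 0.0518
Q = 13380, so δQ = 0.0518 × 13380 = 693.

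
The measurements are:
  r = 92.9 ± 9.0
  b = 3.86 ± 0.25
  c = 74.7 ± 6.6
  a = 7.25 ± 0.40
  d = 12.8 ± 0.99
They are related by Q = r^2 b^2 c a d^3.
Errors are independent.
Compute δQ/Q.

Relative error in a monomial: (δQ/Q)² = Σ (nᵢ · δxᵢ/xᵢ)².
  (2·δr/r)² = (2×0.0969)² = 0.0375;  (2·δb/b)² = (2×0.0648)² = 0.0168;  (1·δc/c)² = (1×0.0884)² = 0.00781;  (1·δa/a)² = (1×0.0552)² = 0.00304;  (3·δd/d)² = (3×0.0773)² = 0.0538
δQ/Q = √(0.119) = 0.345

0.345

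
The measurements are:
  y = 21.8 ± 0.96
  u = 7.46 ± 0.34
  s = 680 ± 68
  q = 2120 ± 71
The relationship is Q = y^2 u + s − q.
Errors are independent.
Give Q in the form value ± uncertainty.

Let p = y^2·u = 3550. δp/p = √((2·δy/y)² + (1·δu/u)²) = √(0.00776 + 0.00208) = 0.0992, so δp = 352.
Q = p + s − q: δQ = √(δp² + δs² + δq²) = √(1.24e+05 + 4620 + 5040) = 365
Q = 2110.

2110 ± 365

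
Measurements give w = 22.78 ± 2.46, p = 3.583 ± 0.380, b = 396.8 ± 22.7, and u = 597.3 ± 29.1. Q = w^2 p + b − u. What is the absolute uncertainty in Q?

449

Let h = w^2·p = 1859. δh/h = √((2·δw/w)² + (1·δp/p)²) = √(0.0466 + 0.0112) = 0.241, so δh = 447.
Q = h + b − u: δQ = √(δh² + δb² + δu²) = √(2e+05 + 515 + 847) = 449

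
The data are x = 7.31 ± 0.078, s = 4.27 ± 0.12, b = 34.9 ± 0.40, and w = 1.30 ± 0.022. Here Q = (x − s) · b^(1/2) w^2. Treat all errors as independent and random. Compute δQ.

Let u = x − s = 3.04. δu = √(δx² + δs²) = √(0.00608 + 0.0144) = 0.143, so δu/u = 0.0471.
Q is then a monomial in u, b, w:
δQ/Q = √((δu/u)² + (½·δb/b)² + (2·δw/w)²) = √(0.00222 + 3.28e-05 + 0.00115) = 0.0583
Q = 30.4, so δQ = 0.0583 × 30.4 = 1.77.

1.77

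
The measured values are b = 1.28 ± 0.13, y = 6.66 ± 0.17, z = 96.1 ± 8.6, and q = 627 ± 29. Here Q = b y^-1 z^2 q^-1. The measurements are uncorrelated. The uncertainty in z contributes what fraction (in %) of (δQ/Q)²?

71.0%

(δQ/Q)² = (1·δb/b)² + (-1·δy/y)² + (2·δz/z)² + (-1·δq/q)²
  b term: (1×0.102)² = 0.0103
  y term: (-1×0.0255)² = 0.000652
  z term: (2×0.0895)² = 0.0320
  q term: (-1×0.0463)² = 0.00214
Total = 0.0451. Share from z = 0.0320/0.0451 = 0.710.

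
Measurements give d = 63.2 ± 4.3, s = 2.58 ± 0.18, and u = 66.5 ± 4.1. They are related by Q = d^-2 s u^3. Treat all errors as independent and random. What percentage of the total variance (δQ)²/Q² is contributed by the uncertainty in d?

(δQ/Q)² = (-2·δd/d)² + (1·δs/s)² + (3·δu/u)²
  d term: (-2×0.0680)² = 0.0185
  s term: (1×0.0698)² = 0.00487
  u term: (3×0.0617)² = 0.0342
Total = 0.0576. Share from d = 0.0185/0.0576 = 0.321.

32.1%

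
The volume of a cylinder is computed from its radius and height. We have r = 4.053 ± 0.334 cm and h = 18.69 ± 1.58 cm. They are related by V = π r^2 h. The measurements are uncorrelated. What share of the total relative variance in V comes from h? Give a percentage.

20.8%

(δV/V)² = (2·δr/r)² + (1·δh/h)²
  r term: (2×0.0824)² = 0.0272
  h term: (1×0.0845)² = 0.00715
Total = 0.0343. Share from h = 0.00715/0.0343 = 0.208.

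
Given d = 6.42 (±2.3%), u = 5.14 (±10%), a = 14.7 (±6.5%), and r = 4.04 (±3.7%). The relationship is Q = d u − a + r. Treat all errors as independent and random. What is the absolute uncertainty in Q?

Let p = d·u = 33.0. δp/p = √((1·δd/d)² + (1·δu/u)²) = √(0.000529 + 0.0100) = 0.103, so δp = 3.39.
Q = p − a + r: δQ = √(δp² + δa² + δr²) = √(11.5 + 0.913 + 0.0223) = 3.52

3.52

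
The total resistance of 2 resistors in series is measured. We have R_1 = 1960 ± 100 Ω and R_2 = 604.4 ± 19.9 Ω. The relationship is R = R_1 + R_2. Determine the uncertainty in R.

Absolute uncertainties add in quadrature for a linear combination:
  (δR_1)² = 10000;  (δR_2)² = 396
δR = √(10400) = 102 Ω

102 Ω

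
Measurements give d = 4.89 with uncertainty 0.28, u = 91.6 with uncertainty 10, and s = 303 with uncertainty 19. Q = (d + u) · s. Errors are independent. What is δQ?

Let w = d + u = 96.5. δw = √(δd² + δu²) = √(0.0784 + 100) = 10.0, so δw/w = 0.104.
Q is then a monomial in w, s:
δQ/Q = √((δw/w)² + (1·δs/s)²) = √(0.0107 + 0.00393) = 0.121
Q = 29200, so δQ = 0.121 × 29200 = 3540.

3540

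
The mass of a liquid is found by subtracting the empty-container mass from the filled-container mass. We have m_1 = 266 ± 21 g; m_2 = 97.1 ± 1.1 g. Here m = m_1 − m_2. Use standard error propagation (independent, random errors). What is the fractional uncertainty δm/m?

m is a linear combination, so absolute uncertainties add in quadrature:
  (δm_1)² = 441;  (δm_2)² = 1.21
δm = √(442) = 21.0 g
m = 169 g, so δm/m = 21.0/169 = 0.125.

0.125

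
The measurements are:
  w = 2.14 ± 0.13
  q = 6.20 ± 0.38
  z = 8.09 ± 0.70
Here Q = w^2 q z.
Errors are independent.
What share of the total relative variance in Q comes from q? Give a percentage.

14.4%

(δQ/Q)² = (2·δw/w)² + (1·δq/q)² + (1·δz/z)²
  w term: (2×0.0607)² = 0.0148
  q term: (1×0.0613)² = 0.00376
  z term: (1×0.0865)² = 0.00749
Total = 0.0260. Share from q = 0.00376/0.0260 = 0.144.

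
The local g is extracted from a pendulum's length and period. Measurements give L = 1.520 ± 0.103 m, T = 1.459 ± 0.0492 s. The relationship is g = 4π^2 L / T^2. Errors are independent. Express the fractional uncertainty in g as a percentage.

9.56%

For a monomial g ∝ L, T^-2, fractional errors add in quadrature:
  (1·δL/L)² = (1×0.0678)² = 0.00459;  (-2·δT/T)² = (-2×0.0337)² = 0.00455
δg/g = √(0.00914) = 0.0956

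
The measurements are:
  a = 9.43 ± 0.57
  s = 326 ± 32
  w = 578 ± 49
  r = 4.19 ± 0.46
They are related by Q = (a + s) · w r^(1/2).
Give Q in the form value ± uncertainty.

(3.97 ± 0.551) × 10^5

Let u = a + s = 335. δu = √(δa² + δs²) = √(0.325 + 1020) = 32.0, so δu/u = 0.0954.
Q is then a monomial in u, w, r:
δQ/Q = √((δu/u)² + (1·δw/w)² + (½·δr/r)²) = √(0.00910 + 0.00719 + 0.00301) = 0.139
Q = 3.97e+05, so δQ = 0.139 × 3.97e+05 = 55100.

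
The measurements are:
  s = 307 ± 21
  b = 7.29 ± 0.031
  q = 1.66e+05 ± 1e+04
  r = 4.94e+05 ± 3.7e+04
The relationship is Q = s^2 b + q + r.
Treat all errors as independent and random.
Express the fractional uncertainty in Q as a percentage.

Let p = s^2·b = 6.87e+05. δp/p = √((2·δs/s)² + (1·δb/b)²) = √(0.0187 + 1.81e-05) = 0.137, so δp = 94000.
Q = p + q + r: δQ = √(δp² + δq² + δr²) = √(8.84e+09 + 1e+08 + 1.37e+09) = 1.02e+05
Q = 1.35e+06, so δQ/Q = 1.02e+05/1.35e+06 = 0.0754.

7.54%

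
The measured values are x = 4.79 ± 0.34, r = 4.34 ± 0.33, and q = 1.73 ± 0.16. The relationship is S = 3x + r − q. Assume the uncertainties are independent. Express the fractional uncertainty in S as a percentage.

Absolute uncertainties add in quadrature for a linear combination:
  (3·δx)² = 1.04;  (δr)² = 0.109;  (δq)² = 0.0256
δS = √(1.17) = 1.08
S = 17.0, so δS/S = 1.08/17.0 = 0.0638.

6.38%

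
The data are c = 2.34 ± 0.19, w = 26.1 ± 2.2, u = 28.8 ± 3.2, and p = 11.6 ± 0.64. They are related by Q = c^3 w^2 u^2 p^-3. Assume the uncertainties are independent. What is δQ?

1880

Q is a product of powers, so relative uncertainties combine in quadrature:
  (3·δc/c)² = (3×0.0812)² = 0.0593;  (2·δw/w)² = (2×0.0843)² = 0.0284;  (2·δu/u)² = (2×0.111)² = 0.0494;  (-3·δp/p)² = (-3×0.0552)² = 0.0274
δQ/Q = √(0.165) = 0.406
Q = 4640, so δQ = 0.406 × 4640 = 1880.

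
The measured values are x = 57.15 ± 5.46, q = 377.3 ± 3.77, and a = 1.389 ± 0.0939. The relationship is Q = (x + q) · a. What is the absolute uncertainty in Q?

Let u = x + q = 434.4. δu = √(δx² + δq²) = √(29.8 + 14.2) = 6.64, so δu/u = 0.0153.
Q is then a monomial in u, a:
δQ/Q = √((δu/u)² + (1·δa/a)²) = √(0.000233 + 0.00457) = 0.0693
Q = 603.5, so δQ = 0.0693 × 603.5 = 41.8.

41.8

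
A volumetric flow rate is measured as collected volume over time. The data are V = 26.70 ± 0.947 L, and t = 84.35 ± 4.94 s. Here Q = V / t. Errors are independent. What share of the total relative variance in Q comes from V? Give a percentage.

(δQ/Q)² = (1·δV/V)² + (-1·δt/t)²
  V term: (1×0.0355)² = 0.00126
  t term: (-1×0.0586)² = 0.00343
Total = 0.00469. Share from V = 0.00126/0.00469 = 0.268.

26.8%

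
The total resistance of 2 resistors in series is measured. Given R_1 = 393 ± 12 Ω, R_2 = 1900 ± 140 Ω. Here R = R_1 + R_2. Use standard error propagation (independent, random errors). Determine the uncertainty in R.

Sums and differences: (δR)² = Σ (cᵢ δxᵢ)².
  (δR_1)² = 144;  (δR_2)² = 19600
δR = √(19700) = 141 Ω

141 Ω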